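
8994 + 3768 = 12762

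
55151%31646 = 23505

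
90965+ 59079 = 150044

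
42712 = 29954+12758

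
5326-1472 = 3854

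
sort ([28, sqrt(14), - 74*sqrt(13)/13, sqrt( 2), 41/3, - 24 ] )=[ - 24, - 74*sqrt(13 ) /13, sqrt( 2), sqrt(14), 41/3,28 ] 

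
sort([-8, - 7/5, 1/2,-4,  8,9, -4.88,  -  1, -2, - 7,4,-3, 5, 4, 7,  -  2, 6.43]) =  [-8, - 7, - 4.88, - 4, - 3 , -2, - 2, - 7/5,-1 , 1/2, 4, 4, 5, 6.43, 7, 8, 9]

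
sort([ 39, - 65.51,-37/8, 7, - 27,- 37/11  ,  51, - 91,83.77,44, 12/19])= [ - 91,-65.51, - 27, - 37/8,-37/11 , 12/19 , 7,  39 , 44,  51,83.77] 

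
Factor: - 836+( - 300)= - 2^4  *71^1 = -  1136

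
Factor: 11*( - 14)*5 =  - 2^1*5^1*7^1*11^1 = -770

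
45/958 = 45/958 =0.05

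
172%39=16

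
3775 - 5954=-2179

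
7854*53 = 416262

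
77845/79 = 985 + 30/79 = 985.38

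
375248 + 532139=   907387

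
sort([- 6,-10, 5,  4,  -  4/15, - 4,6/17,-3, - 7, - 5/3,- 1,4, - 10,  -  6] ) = [ - 10, - 10,-7, - 6, - 6, - 4,-3, - 5/3, - 1,  -  4/15,6/17,4,4,5]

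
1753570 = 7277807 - 5524237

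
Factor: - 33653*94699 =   -  11^1 * 73^1*461^1*8609^1=- 3186905447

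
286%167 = 119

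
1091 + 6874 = 7965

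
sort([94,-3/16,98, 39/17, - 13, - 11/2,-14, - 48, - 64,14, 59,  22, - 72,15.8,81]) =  [-72, - 64, - 48,-14, - 13,-11/2, - 3/16,39/17 , 14,15.8,22, 59,  81,94,98 ] 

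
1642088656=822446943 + 819641713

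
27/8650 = 27/8650 =0.00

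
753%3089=753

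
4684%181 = 159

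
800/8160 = 5/51 = 0.10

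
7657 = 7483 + 174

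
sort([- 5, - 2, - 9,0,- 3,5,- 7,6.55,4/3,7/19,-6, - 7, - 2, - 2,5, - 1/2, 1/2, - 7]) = [ - 9,  -  7, - 7,  -  7, - 6, - 5, - 3, - 2, - 2, - 2, - 1/2, 0, 7/19,  1/2,4/3,5,5 , 6.55 ]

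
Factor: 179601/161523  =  457/411 = 3^(  -  1)*137^( - 1 )*457^1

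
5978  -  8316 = - 2338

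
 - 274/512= - 137/256=- 0.54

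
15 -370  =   - 355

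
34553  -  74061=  - 39508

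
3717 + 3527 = 7244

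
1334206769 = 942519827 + 391686942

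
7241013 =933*7761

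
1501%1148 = 353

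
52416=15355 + 37061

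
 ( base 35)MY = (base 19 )246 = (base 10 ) 804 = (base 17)2d5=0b1100100100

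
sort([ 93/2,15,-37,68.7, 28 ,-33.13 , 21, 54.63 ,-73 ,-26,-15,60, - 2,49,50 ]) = [ - 73, - 37, - 33.13,-26,-15 ,-2, 15, 21, 28, 93/2, 49, 50, 54.63, 60, 68.7 ] 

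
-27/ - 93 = 9/31  =  0.29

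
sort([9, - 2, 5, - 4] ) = [ - 4,-2,5,9 ]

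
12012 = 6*2002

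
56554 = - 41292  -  -97846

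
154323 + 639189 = 793512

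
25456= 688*37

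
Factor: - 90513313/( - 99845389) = 7^(- 2)*11^1* 31^( - 1 )*947^1*8689^1  *  65731^( -1)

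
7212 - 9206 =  - 1994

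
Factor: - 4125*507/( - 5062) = 2^( - 1) * 3^2*5^3 * 11^1*13^2*2531^( - 1) = 2091375/5062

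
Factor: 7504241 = 7504241^1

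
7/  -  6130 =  - 1+6123/6130 = -0.00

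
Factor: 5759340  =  2^2*3^1*5^1*95989^1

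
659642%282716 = 94210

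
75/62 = 1 + 13/62 = 1.21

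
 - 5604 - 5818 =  - 11422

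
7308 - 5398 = 1910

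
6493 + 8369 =14862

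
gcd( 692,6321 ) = 1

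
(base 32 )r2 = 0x362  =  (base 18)2c2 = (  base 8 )1542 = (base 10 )866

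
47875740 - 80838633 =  - 32962893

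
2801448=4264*657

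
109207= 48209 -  - 60998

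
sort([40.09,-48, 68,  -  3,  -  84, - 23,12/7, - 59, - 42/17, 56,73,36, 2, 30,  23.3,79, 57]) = [ - 84,-59, - 48, - 23, -3,-42/17, 12/7,  2,23.3, 30, 36, 40.09, 56,57,68,73,79] 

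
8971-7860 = 1111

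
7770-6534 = 1236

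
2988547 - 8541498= - 5552951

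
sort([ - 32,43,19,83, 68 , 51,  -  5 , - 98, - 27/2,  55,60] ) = [ - 98,-32,-27/2, - 5, 19,43, 51, 55,60,  68,83] 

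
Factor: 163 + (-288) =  - 5^3  =  - 125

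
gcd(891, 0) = 891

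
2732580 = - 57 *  ( - 47940 ) 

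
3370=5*674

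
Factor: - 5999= - 7^1 * 857^1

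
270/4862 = 135/2431 = 0.06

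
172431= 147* 1173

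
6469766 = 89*72694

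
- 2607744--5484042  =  2876298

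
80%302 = 80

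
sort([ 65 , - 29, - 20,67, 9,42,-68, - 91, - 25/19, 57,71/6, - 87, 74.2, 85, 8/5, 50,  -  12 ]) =[ - 91, - 87,-68, - 29,-20 , - 12, - 25/19,  8/5,9, 71/6, 42, 50, 57,65,67, 74.2,85]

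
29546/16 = 14773/8=1846.62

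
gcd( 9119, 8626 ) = 1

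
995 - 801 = 194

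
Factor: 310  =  2^1* 5^1 * 31^1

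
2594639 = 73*35543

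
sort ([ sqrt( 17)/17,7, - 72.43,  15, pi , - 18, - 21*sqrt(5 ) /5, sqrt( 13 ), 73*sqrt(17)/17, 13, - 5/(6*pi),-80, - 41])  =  [ - 80, - 72.43, - 41, - 18, - 21*sqrt(5) /5 , - 5/(6*pi ),sqrt ( 17)/17,pi,sqrt(13 ), 7, 13, 15,73*sqrt(17)/17] 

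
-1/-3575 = 1/3575 = 0.00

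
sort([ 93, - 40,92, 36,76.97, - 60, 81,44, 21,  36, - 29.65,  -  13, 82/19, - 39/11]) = [ - 60, - 40, - 29.65,-13, - 39/11, 82/19 , 21,  36,36,44,76.97, 81,92  ,  93]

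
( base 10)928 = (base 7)2464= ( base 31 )TT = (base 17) 33A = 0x3a0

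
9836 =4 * 2459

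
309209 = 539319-230110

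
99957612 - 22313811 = 77643801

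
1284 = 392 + 892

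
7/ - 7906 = - 7/7906 =- 0.00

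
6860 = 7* 980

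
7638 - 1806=5832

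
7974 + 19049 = 27023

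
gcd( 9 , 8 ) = 1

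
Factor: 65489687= 73^1*897119^1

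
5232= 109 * 48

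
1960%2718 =1960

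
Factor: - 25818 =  - 2^1 * 3^1*13^1*331^1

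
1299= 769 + 530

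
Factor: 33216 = 2^6 * 3^1 * 173^1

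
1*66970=66970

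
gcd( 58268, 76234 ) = 2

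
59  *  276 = 16284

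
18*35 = 630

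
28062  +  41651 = 69713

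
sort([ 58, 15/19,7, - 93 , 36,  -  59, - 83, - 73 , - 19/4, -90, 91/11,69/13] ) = [ - 93 ,-90, - 83, - 73,-59, - 19/4 , 15/19,69/13,7,91/11,36,  58]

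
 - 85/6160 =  -1 + 1215/1232 = - 0.01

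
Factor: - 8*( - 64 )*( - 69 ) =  - 2^9*3^1*23^1 = - 35328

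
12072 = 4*3018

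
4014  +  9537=13551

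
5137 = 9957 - 4820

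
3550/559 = 6 + 196/559 = 6.35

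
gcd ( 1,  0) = 1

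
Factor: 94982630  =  2^1*5^1*9498263^1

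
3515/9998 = 3515/9998=0.35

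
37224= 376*99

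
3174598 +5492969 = 8667567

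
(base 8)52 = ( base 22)1k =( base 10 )42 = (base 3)1120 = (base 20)22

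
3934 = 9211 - 5277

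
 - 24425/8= - 24425/8 = - 3053.12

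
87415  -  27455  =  59960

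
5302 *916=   4856632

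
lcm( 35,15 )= 105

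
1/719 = 1/719  =  0.00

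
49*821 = 40229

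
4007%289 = 250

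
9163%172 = 47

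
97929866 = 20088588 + 77841278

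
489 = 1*489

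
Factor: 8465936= 2^4*529121^1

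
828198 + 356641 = 1184839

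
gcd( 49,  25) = 1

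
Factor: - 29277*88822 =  - 2^1 * 3^2*89^1 * 499^1*3253^1 =-2600441694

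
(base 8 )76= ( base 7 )116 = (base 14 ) 46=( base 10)62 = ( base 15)42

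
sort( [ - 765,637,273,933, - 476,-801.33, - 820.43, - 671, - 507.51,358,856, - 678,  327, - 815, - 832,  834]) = [ - 832, - 820.43, - 815, - 801.33, -765,  -  678, - 671, -507.51, - 476 , 273,327,358,637, 834,856, 933 ] 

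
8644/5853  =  1 + 2791/5853  =  1.48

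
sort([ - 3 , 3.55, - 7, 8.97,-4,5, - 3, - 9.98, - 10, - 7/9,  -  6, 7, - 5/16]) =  [ - 10, - 9.98,-7, - 6, - 4,- 3,-3,  -  7/9, - 5/16 , 3.55, 5,7,8.97]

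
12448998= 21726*573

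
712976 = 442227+270749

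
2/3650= 1/1825 =0.00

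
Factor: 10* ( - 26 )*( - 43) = 2^2 * 5^1 * 13^1*43^1= 11180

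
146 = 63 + 83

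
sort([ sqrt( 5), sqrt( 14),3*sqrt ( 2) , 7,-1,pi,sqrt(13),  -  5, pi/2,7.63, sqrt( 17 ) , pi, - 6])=[ - 6, - 5, - 1, pi/2,sqrt( 5),pi , pi,sqrt( 13),sqrt( 14 ), sqrt( 17),3*sqrt( 2), 7 , 7.63 ]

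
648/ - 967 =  - 648/967  =  - 0.67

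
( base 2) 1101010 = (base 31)3D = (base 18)5g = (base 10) 106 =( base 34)34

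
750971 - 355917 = 395054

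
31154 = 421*74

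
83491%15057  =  8206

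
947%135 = 2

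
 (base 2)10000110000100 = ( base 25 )di5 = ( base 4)2012010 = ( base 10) 8580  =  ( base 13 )3BA0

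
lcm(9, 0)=0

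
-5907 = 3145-9052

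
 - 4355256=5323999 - 9679255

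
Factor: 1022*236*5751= 1387095192 = 2^3 * 3^4*7^1*59^1 *71^1 * 73^1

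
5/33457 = 5/33457 = 0.00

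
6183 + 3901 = 10084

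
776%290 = 196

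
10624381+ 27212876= 37837257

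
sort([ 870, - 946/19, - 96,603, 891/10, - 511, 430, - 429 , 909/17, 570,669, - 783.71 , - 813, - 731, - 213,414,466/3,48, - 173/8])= [ - 813, - 783.71, - 731, - 511, - 429, - 213, - 96, - 946/19, - 173/8,  48, 909/17,891/10, 466/3,414, 430,570 , 603, 669, 870 ]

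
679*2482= 1685278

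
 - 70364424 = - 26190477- 44173947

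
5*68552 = 342760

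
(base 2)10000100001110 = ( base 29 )A1N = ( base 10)8462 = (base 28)AM6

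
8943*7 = 62601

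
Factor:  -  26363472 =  - 2^4*3^1*43^1*53^1*241^1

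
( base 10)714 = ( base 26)11c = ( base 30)no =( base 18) 23C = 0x2ca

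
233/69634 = 233/69634 = 0.00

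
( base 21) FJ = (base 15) 174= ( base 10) 334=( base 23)ec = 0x14E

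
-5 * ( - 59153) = 295765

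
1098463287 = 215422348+883040939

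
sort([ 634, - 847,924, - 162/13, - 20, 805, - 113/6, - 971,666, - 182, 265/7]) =[-971, - 847,-182, - 20, - 113/6, - 162/13, 265/7 , 634, 666,  805 , 924 ]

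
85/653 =85/653 = 0.13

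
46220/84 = 11555/21 = 550.24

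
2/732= 1/366=   0.00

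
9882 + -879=9003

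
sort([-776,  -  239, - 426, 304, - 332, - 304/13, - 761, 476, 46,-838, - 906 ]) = [-906 , -838, - 776 , - 761 , - 426, - 332,- 239, - 304/13,46 , 304,  476 ]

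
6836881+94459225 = 101296106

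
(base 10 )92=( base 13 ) 71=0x5c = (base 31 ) 2U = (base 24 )3K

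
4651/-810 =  - 4651/810 = - 5.74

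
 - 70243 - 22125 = -92368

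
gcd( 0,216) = 216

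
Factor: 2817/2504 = 2^( - 3 )*3^2 = 9/8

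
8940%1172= 736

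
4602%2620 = 1982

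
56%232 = 56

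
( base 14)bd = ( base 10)167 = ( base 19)8F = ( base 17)9e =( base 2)10100111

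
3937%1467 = 1003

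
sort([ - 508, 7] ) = [- 508, 7]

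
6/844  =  3/422  =  0.01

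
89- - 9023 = 9112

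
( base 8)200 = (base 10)128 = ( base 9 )152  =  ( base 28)4G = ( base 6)332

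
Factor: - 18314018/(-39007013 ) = 2^1*103^1*88903^1*39007013^( - 1 )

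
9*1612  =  14508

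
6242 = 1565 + 4677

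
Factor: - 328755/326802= - 505/502  =  - 2^(-1 ) * 5^1*101^1*251^( - 1) 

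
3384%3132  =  252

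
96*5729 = 549984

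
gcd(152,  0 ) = 152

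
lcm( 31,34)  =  1054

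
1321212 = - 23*( - 57444) 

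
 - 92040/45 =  - 6136/3   =  - 2045.33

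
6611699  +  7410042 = 14021741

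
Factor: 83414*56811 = 2^1*3^1*29^1 * 179^1*233^1*653^1 = 4738832754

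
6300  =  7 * 900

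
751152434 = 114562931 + 636589503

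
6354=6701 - 347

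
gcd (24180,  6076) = 124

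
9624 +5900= 15524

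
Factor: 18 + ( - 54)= - 2^2*3^2= -36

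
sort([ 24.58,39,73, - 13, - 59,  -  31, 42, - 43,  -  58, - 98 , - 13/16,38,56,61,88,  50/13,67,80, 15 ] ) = [  -  98, - 59 , - 58,-43,-31,  -  13, - 13/16,50/13,15  ,  24.58, 38, 39,42, 56, 61,67,73, 80,88 ]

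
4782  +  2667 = 7449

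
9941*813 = 8082033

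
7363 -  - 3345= 10708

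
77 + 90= 167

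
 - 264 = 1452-1716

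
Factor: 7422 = 2^1*3^1*1237^1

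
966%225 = 66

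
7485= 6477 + 1008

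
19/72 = 19/72 =0.26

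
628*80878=50791384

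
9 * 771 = 6939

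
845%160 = 45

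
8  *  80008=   640064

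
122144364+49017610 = 171161974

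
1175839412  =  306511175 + 869328237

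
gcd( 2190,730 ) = 730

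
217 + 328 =545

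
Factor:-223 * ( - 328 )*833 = 2^3 * 7^2 * 17^1*41^1* 223^1 = 60928952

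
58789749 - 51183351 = 7606398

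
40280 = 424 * 95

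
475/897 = 475/897 = 0.53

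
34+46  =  80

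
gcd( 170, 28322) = 34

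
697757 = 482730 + 215027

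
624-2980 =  - 2356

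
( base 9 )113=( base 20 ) 4D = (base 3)10110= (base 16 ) 5d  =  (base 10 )93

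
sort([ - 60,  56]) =[  -  60,  56]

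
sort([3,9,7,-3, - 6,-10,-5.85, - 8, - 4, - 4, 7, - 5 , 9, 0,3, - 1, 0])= [  -  10,  -  8, - 6,- 5.85,-5, - 4,  -  4,-3, - 1, 0, 0, 3, 3,7, 7, 9,9]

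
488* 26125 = 12749000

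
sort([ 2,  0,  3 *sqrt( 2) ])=[ 0,2, 3*sqrt(2)] 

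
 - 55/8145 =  - 1 + 1618/1629 = -0.01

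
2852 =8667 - 5815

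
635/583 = 635/583 = 1.09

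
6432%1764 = 1140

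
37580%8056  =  5356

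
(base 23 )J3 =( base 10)440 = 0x1B8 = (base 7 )1166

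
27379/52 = 27379/52 = 526.52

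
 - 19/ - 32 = 19/32 = 0.59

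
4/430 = 2/215 = 0.01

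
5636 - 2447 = 3189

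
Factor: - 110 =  - 2^1*5^1 * 11^1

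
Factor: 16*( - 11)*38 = -6688  =  -2^5*11^1* 19^1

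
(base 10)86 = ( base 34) 2I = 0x56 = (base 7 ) 152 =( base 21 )42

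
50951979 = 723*70473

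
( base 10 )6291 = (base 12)3783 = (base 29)7DR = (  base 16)1893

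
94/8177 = 94/8177= 0.01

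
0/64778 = 0 = 0.00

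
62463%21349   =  19765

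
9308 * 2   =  18616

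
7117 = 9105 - 1988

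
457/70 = 6 + 37/70 = 6.53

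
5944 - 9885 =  - 3941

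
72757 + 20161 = 92918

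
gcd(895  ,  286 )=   1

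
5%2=1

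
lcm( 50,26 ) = 650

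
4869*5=24345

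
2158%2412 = 2158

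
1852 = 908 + 944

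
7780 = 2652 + 5128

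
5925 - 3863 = 2062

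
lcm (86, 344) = 344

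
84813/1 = 84813= 84813.00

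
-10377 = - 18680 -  - 8303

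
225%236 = 225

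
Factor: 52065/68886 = 2^( - 1)*5^1*13^1*43^( - 1 ) = 65/86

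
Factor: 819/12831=3/47  =  3^1*47^( - 1)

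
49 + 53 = 102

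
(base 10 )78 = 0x4e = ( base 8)116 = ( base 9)86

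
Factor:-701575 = -5^2*7^1*19^1*211^1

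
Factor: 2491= 47^1*53^1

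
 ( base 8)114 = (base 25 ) 31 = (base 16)4c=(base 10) 76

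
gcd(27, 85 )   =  1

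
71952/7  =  10278+6/7 = 10278.86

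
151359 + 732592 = 883951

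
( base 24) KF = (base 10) 495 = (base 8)757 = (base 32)ff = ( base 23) lc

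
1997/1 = 1997 = 1997.00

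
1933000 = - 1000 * (- 1933) 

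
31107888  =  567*54864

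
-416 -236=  - 652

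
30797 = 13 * 2369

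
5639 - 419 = 5220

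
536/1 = 536 = 536.00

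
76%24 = 4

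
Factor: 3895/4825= 5^ ( -1 )*19^1*41^1*193^ ( - 1) = 779/965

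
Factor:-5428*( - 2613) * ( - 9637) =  - 2^2 * 3^1*13^1*23^2*59^1 * 67^1*419^1 = - 136685078868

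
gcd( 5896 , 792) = 88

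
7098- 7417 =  -319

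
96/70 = 48/35 = 1.37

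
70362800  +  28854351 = 99217151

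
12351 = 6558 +5793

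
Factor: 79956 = 2^2*3^2*2221^1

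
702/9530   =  351/4765 = 0.07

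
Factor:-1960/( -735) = 2^3*3^( - 1 )  =  8/3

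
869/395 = 2+1/5 = 2.20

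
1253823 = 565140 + 688683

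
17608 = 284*62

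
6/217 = 6/217= 0.03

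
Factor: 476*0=0 = 0^1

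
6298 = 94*67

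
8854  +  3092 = 11946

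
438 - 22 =416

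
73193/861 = 85+8/861 = 85.01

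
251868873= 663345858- 411476985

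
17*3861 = 65637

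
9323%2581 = 1580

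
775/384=2 +7/384 =2.02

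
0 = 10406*0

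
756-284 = 472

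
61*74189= 4525529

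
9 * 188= 1692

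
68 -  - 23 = 91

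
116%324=116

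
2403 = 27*89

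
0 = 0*13780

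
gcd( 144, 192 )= 48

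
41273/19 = 2172+5/19 = 2172.26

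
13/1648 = 13/1648 = 0.01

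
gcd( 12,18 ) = 6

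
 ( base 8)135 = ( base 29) 36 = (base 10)93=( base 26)3f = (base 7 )162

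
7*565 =3955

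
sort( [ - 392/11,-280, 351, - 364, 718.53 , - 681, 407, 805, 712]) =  [-681,-364,-280, - 392/11, 351,407,  712,718.53, 805]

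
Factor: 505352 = 2^3 *181^1*349^1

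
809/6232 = 809/6232= 0.13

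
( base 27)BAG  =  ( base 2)10000001110001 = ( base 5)231210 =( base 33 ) 7km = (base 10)8305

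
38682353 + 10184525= 48866878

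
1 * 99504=99504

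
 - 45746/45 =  - 45746/45= - 1016.58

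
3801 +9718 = 13519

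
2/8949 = 2/8949 = 0.00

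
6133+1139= 7272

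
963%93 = 33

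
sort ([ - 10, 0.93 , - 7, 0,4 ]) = [-10,-7, 0,0.93, 4 ]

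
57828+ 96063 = 153891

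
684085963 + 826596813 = 1510682776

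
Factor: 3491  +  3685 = 7176= 2^3*3^1*13^1*23^1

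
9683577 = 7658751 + 2024826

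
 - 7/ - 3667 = 7/3667 =0.00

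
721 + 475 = 1196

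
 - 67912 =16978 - 84890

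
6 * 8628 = 51768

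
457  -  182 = 275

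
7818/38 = 3909/19=205.74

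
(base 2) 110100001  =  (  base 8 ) 641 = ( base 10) 417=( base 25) gh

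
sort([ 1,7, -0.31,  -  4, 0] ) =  [ - 4,  -  0.31,0, 1, 7]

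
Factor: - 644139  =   - 3^3*23857^1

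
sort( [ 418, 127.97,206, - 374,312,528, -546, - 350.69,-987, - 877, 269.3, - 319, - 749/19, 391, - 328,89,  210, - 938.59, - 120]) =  [ - 987, - 938.59, - 877, - 546, -374, - 350.69, - 328 , - 319, - 120, - 749/19, 89,127.97, 206, 210,  269.3,312, 391,418, 528]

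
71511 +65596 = 137107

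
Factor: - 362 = - 2^1 *181^1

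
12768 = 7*1824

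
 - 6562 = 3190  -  9752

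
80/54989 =80/54989=0.00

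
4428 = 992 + 3436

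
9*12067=108603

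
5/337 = 5/337 = 0.01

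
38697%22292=16405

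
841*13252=11144932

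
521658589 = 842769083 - 321110494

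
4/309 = 4/309 = 0.01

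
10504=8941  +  1563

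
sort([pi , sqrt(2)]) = [sqrt( 2 ),pi]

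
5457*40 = 218280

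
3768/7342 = 1884/3671 = 0.51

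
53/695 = 53/695=   0.08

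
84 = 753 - 669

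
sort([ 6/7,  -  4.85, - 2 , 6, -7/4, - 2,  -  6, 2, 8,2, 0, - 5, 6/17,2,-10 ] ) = [ - 10, - 6,- 5,  -  4.85, - 2,-2, - 7/4, 0,6/17, 6/7, 2, 2,  2,6, 8]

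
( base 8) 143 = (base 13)78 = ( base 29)3c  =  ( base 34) 2V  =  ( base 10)99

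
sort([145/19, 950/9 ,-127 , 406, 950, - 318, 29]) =[ - 318 , - 127, 145/19,29, 950/9, 406, 950]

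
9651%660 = 411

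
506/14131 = 506/14131= 0.04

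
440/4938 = 220/2469 = 0.09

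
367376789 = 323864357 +43512432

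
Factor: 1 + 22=23 = 23^1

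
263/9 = 263/9 = 29.22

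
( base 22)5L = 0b10000011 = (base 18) 75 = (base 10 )131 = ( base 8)203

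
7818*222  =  1735596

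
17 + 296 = 313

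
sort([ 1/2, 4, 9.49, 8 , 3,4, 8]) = [ 1/2, 3 , 4, 4,  8,8,9.49 ] 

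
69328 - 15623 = 53705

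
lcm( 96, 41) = 3936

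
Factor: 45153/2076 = 2^(- 2)*3^1*29^1=87/4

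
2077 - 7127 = - 5050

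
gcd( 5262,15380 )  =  2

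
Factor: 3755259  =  3^2 * 417251^1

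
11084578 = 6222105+4862473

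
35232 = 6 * 5872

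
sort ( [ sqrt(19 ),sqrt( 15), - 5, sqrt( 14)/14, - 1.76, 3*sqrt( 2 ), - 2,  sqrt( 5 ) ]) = [ - 5 , - 2, - 1.76,sqrt( 14 ) /14,sqrt( 5), sqrt( 15),3*sqrt( 2 ),sqrt(19)] 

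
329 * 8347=2746163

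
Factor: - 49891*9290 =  - 2^1*5^1*929^1*49891^1 = -463487390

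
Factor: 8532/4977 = 2^2*3^1*7^ ( - 1) = 12/7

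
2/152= 1/76 = 0.01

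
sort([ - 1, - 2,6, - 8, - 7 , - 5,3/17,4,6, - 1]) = [- 8, - 7,- 5, - 2, - 1, - 1,3/17,4,6,6] 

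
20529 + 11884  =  32413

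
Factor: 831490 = 2^1*5^1*11^1 * 7559^1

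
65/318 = 65/318  =  0.20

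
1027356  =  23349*44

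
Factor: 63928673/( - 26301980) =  - 2^( - 2 )*5^ (-1 )*19^1*29^1*61^( - 1 )*157^1*739^1*21559^( - 1)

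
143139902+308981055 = 452120957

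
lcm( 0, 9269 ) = 0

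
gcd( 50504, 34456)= 472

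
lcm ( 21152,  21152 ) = 21152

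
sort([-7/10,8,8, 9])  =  [ - 7/10, 8,8, 9] 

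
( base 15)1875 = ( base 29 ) 687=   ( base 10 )5285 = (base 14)1cd7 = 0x14a5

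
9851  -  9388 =463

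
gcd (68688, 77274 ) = 8586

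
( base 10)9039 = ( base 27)CAL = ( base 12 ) 5293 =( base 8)21517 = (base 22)iej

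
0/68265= 0 = 0.00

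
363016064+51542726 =414558790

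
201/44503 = 201/44503=0.00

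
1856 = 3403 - 1547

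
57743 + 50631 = 108374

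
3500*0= 0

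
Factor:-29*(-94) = 2726  =  2^1 * 29^1 * 47^1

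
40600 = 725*56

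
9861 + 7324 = 17185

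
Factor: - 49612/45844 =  - 73^( - 1)*79^1 = -79/73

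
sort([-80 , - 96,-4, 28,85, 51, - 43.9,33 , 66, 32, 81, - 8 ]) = [ -96, - 80, - 43.9, - 8, - 4, 28, 32, 33, 51, 66, 81, 85 ] 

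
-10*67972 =  -  679720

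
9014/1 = 9014  =  9014.00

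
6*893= 5358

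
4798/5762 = 2399/2881  =  0.83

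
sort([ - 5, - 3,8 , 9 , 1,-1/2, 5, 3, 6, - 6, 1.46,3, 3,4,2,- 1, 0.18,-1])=[-6, -5, - 3, - 1, - 1, - 1/2,0.18, 1,  1.46, 2, 3, 3, 3, 4 , 5,6,8,9]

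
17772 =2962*6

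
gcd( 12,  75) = 3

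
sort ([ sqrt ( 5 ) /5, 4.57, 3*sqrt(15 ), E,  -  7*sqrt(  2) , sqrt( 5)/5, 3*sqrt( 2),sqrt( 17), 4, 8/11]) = [-7*sqrt(2 ), sqrt (5)/5,sqrt( 5)/5, 8/11,E, 4,sqrt(17), 3 * sqrt( 2 ), 4.57, 3*sqrt( 15)]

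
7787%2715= 2357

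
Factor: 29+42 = 71^1 = 71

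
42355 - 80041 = - 37686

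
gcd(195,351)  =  39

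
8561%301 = 133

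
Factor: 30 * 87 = 2610 = 2^1*3^2*5^1 * 29^1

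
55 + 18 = 73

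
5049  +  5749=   10798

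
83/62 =1 + 21/62 =1.34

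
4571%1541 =1489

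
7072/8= 884= 884.00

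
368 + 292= 660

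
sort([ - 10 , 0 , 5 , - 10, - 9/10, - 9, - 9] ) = [ - 10, - 10, - 9,  -  9, - 9/10,0,  5]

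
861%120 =21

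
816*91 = 74256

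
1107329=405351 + 701978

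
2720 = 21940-19220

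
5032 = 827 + 4205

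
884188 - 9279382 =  - 8395194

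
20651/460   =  20651/460= 44.89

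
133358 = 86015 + 47343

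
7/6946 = 7/6946  =  0.00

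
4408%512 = 312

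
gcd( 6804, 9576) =252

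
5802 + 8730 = 14532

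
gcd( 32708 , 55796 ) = 1924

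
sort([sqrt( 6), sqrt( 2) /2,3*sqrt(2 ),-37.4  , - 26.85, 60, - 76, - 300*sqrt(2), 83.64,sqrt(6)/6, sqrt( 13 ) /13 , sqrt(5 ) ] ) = [ -300*sqrt (2 ), - 76,-37.4,-26.85,sqrt(13 )/13,sqrt( 6 ) /6, sqrt( 2)/2,sqrt(5 ), sqrt(6 ) , 3*sqrt(2),60,83.64] 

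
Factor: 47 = 47^1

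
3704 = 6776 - 3072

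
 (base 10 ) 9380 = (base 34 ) 83u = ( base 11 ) 7058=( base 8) 22244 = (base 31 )9NI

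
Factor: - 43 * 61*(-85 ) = 5^1*  17^1*43^1*61^1  =  222955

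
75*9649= 723675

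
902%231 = 209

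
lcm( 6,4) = 12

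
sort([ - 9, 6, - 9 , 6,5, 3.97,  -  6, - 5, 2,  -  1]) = [ - 9, - 9,- 6, - 5, - 1, 2, 3.97, 5, 6, 6] 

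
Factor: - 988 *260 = - 256880 = - 2^4*5^1*13^2*19^1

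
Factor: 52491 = 3^1*17497^1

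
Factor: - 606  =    -  2^1*3^1 * 101^1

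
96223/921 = 96223/921 =104.48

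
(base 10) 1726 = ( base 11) 132A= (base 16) 6BE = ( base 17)5g9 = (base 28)25I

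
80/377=80/377 =0.21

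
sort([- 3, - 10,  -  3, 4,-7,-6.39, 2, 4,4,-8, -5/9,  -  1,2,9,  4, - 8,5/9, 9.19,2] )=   [ - 10,  -  8, - 8, - 7, - 6.39, - 3, - 3, - 1, - 5/9 , 5/9,2,2, 2, 4, 4,  4, 4, 9, 9.19]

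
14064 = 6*2344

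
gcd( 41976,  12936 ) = 264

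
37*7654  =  283198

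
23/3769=23/3769 = 0.01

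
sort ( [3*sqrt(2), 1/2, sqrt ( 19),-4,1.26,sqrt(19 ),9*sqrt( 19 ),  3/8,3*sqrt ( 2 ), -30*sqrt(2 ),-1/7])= [ - 30*sqrt( 2), - 4, - 1/7,3/8,1/2,  1.26,3*sqrt ( 2 ), 3*sqrt( 2),sqrt( 19),sqrt( 19 ) , 9*sqrt( 19 )] 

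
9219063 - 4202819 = 5016244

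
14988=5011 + 9977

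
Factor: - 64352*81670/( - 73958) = 2^5*5^1*2011^1*8167^1*36979^( - 1) = 2627813920/36979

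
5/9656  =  5/9656 = 0.00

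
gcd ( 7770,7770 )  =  7770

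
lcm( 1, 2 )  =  2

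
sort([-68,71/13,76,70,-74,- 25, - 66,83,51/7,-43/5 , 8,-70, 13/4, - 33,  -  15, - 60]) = [-74,-70,-68, - 66,- 60,  -  33, - 25,-15,- 43/5, 13/4, 71/13, 51/7,8,70, 76,  83]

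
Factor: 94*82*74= 570392=2^3*37^1*41^1*47^1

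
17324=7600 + 9724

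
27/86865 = 9/28955=0.00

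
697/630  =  697/630 = 1.11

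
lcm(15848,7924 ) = 15848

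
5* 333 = 1665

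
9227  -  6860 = 2367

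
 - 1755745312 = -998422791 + -757322521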